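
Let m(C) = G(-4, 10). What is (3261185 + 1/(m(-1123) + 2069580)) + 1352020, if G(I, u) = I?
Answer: 9547378351081/2069576 ≈ 4.6132e+6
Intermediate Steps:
m(C) = -4
(3261185 + 1/(m(-1123) + 2069580)) + 1352020 = (3261185 + 1/(-4 + 2069580)) + 1352020 = (3261185 + 1/2069576) + 1352020 = 6749270207561/2069576 + 1352020 = 9547378351081/2069576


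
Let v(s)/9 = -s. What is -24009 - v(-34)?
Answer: -24315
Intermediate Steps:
v(s) = -9*s (v(s) = 9*(-s) = -9*s)
-24009 - v(-34) = -24009 - (-9)*(-34) = -24009 - 1*306 = -24009 - 306 = -24315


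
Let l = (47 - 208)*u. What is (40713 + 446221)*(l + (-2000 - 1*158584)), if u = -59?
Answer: -73568423390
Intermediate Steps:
l = 9499 (l = (47 - 208)*(-59) = -161*(-59) = 9499)
(40713 + 446221)*(l + (-2000 - 1*158584)) = (40713 + 446221)*(9499 + (-2000 - 1*158584)) = 486934*(9499 + (-2000 - 158584)) = 486934*(9499 - 160584) = 486934*(-151085) = -73568423390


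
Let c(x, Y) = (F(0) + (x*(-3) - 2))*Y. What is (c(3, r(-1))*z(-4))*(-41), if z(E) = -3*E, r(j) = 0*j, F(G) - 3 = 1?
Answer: 0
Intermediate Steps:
F(G) = 4 (F(G) = 3 + 1 = 4)
r(j) = 0
c(x, Y) = Y*(2 - 3*x) (c(x, Y) = (4 + (x*(-3) - 2))*Y = (4 + (-3*x - 2))*Y = (4 + (-2 - 3*x))*Y = (2 - 3*x)*Y = Y*(2 - 3*x))
(c(3, r(-1))*z(-4))*(-41) = ((0*(2 - 3*3))*(-3*(-4)))*(-41) = ((0*(2 - 9))*12)*(-41) = ((0*(-7))*12)*(-41) = (0*12)*(-41) = 0*(-41) = 0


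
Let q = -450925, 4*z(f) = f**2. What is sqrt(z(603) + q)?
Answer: I*sqrt(1440091)/2 ≈ 600.02*I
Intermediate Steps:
z(f) = f**2/4
sqrt(z(603) + q) = sqrt((1/4)*603**2 - 450925) = sqrt((1/4)*363609 - 450925) = sqrt(363609/4 - 450925) = sqrt(-1440091/4) = I*sqrt(1440091)/2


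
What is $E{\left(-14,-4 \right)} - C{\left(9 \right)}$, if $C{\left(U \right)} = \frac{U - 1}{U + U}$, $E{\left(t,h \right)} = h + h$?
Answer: $- \frac{76}{9} \approx -8.4444$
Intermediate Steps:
$E{\left(t,h \right)} = 2 h$
$C{\left(U \right)} = \frac{-1 + U}{2 U}$
$E{\left(-14,-4 \right)} - C{\left(9 \right)} = 2 \left(-4\right) - \frac{-1 + 9}{2 \cdot 9} = -8 - \frac{1}{2} \cdot \frac{1}{9} \cdot 8 = -8 - \frac{4}{9} = - \frac{76}{9}$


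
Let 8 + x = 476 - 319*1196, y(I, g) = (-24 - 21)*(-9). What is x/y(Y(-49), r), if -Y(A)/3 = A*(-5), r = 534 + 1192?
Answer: -381056/405 ≈ -940.88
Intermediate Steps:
r = 1726
Y(A) = 15*A (Y(A) = -3*A*(-5) = -(-15)*A = 15*A)
y(I, g) = 405 (y(I, g) = -45*(-9) = 405)
x = -381056 (x = -8 + (476 - 319*1196) = -8 + (476 - 381524) = -8 - 381048 = -381056)
x/y(Y(-49), r) = -381056/405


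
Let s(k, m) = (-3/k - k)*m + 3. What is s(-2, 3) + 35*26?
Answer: 1847/2 ≈ 923.50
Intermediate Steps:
s(k, m) = 3 + m*(-k - 3/k) (s(k, m) = (-k - 3/k)*m + 3 = m*(-k - 3/k) + 3 = 3 + m*(-k - 3/k))
s(-2, 3) + 35*26 = (3 - 1*(-2)*3 - 3*3/(-2)) + 35*26 = (3 + 6 - 3*3*(-½)) + 910 = (3 + 6 + 9/2) + 910 = 27/2 + 910 = 1847/2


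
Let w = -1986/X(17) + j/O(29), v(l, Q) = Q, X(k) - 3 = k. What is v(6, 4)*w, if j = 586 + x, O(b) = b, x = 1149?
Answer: -22894/145 ≈ -157.89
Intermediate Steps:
X(k) = 3 + k
j = 1735 (j = 586 + 1149 = 1735)
w = -11447/290 (w = -1986/(3 + 17) + 1735/29 = -1986/20 + 1735*(1/29) = -1986*1/20 + 1735/29 = -993/10 + 1735/29 = -11447/290 ≈ -39.472)
v(6, 4)*w = 4*(-11447/290) = -22894/145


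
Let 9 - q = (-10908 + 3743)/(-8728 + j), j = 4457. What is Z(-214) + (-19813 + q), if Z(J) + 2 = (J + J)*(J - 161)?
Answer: 600896909/4271 ≈ 1.4069e+5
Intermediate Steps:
q = 31274/4271 (q = 9 - (-10908 + 3743)/(-8728 + 4457) = 9 - (-7165)/(-4271) = 9 - (-7165)*(-1)/4271 = 9 - 1*7165/4271 = 9 - 7165/4271 = 31274/4271 ≈ 7.3224)
Z(J) = -2 + 2*J*(-161 + J) (Z(J) = -2 + (J + J)*(J - 161) = -2 + (2*J)*(-161 + J) = -2 + 2*J*(-161 + J))
Z(-214) + (-19813 + q) = (-2 - 322*(-214) + 2*(-214)²) + (-19813 + 31274/4271) = (-2 + 68908 + 2*45796) - 84590049/4271 = (-2 + 68908 + 91592) - 84590049/4271 = 160498 - 84590049/4271 = 600896909/4271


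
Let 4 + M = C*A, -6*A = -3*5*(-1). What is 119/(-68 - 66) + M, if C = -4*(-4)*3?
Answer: -16735/134 ≈ -124.89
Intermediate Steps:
A = -5/2 (A = -(-3*5)*(-1)/6 = -(-5)*(-1)/2 = -⅙*15 = -5/2 ≈ -2.5000)
C = 48 (C = 16*3 = 48)
M = -124 (M = -4 + 48*(-5/2) = -4 - 120 = -124)
119/(-68 - 66) + M = 119/(-68 - 66) - 124 = 119/(-134) - 124 = 119*(-1/134) - 124 = -119/134 - 124 = -16735/134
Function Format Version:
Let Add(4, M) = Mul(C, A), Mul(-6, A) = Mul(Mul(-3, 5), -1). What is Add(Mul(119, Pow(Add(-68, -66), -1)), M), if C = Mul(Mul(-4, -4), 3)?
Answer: Rational(-16735, 134) ≈ -124.89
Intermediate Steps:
A = Rational(-5, 2) (A = Mul(Rational(-1, 6), Mul(Mul(-3, 5), -1)) = Mul(Rational(-1, 6), Mul(-15, -1)) = Mul(Rational(-1, 6), 15) = Rational(-5, 2) ≈ -2.5000)
C = 48 (C = Mul(16, 3) = 48)
M = -124 (M = Add(-4, Mul(48, Rational(-5, 2))) = Add(-4, -120) = -124)
Add(Mul(119, Pow(Add(-68, -66), -1)), M) = Add(Mul(119, Pow(Add(-68, -66), -1)), -124) = Add(Mul(119, Pow(-134, -1)), -124) = Add(Mul(119, Rational(-1, 134)), -124) = Add(Rational(-119, 134), -124) = Rational(-16735, 134)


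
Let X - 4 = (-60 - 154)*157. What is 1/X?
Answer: -1/33594 ≈ -2.9767e-5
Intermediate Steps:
X = -33594 (X = 4 + (-60 - 154)*157 = 4 - 214*157 = 4 - 33598 = -33594)
1/X = 1/(-33594) = -1/33594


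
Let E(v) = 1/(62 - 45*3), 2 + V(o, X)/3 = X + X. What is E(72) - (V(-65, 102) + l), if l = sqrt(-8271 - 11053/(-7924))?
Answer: -44239/73 - I*sqrt(2649217619)/566 ≈ -606.01 - 90.937*I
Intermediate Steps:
V(o, X) = -6 + 6*X (V(o, X) = -6 + 3*(X + X) = -6 + 3*(2*X) = -6 + 6*X)
E(v) = -1/73 (E(v) = 1/(62 - 135) = 1/(-73) = -1/73)
l = I*sqrt(2649217619)/566 (l = sqrt(-8271 - 11053*(-1/7924)) = sqrt(-8271 + 1579/1132) = sqrt(-9361193/1132) = I*sqrt(2649217619)/566 ≈ 90.937*I)
E(72) - (V(-65, 102) + l) = -1/73 - ((-6 + 6*102) + I*sqrt(2649217619)/566) = -1/73 - ((-6 + 612) + I*sqrt(2649217619)/566) = -1/73 - (606 + I*sqrt(2649217619)/566) = -1/73 + (-606 - I*sqrt(2649217619)/566) = -44239/73 - I*sqrt(2649217619)/566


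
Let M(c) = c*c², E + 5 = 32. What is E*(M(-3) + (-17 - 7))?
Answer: -1377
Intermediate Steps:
E = 27 (E = -5 + 32 = 27)
M(c) = c³
E*(M(-3) + (-17 - 7)) = 27*((-3)³ + (-17 - 7)) = 27*(-27 - 24) = 27*(-51) = -1377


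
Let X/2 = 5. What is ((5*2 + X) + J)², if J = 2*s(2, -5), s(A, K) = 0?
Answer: 400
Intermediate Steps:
X = 10 (X = 2*5 = 10)
J = 0 (J = 2*0 = 0)
((5*2 + X) + J)² = ((5*2 + 10) + 0)² = ((10 + 10) + 0)² = (20 + 0)² = 20² = 400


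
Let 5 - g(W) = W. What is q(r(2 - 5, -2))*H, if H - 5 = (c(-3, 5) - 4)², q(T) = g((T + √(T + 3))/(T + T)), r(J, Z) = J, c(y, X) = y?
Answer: 243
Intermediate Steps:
g(W) = 5 - W
q(T) = 5 - (T + √(3 + T))/(2*T) (q(T) = 5 - (T + √(T + 3))/(T + T) = 5 - (T + √(3 + T))/(2*T))
H = 54 (H = 5 + (-3 - 4)² = 5 + (-7)² = 5 + 49 = 54)
q(r(2 - 5, -2))*H = ((-√(3 + (2 - 5)) + 9*(2 - 5))/(2*(2 - 5)))*54 = ((½)*(-√(3 - 3) + 9*(-3))/(-3))*54 = ((½)*(-⅓)*(-√0 - 27))*54 = ((½)*(-⅓)*(-1*0 - 27))*54 = ((½)*(-⅓)*(0 - 27))*54 = ((½)*(-⅓)*(-27))*54 = (9/2)*54 = 243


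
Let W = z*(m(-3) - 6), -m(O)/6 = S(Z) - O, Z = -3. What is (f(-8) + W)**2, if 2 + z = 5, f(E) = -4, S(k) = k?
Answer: 484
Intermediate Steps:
m(O) = 18 + 6*O (m(O) = -6*(-3 - O) = 18 + 6*O)
z = 3 (z = -2 + 5 = 3)
W = -18 (W = 3*((18 + 6*(-3)) - 6) = 3*((18 - 18) - 6) = 3*(0 - 6) = 3*(-6) = -18)
(f(-8) + W)**2 = (-4 - 18)**2 = (-22)**2 = 484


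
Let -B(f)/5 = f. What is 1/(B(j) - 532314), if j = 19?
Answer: -1/532409 ≈ -1.8783e-6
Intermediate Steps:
B(f) = -5*f
1/(B(j) - 532314) = 1/(-5*19 - 532314) = 1/(-95 - 532314) = 1/(-532409) = -1/532409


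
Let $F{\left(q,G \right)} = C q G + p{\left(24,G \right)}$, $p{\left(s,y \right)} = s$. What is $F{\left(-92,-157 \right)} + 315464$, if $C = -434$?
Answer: $-5953208$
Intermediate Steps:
$F{\left(q,G \right)} = 24 - 434 G q$ ($F{\left(q,G \right)} = - 434 q G + 24 = - 434 G q + 24 = 24 - 434 G q$)
$F{\left(-92,-157 \right)} + 315464 = \left(24 - \left(-68138\right) \left(-92\right)\right) + 315464 = \left(24 - 6268696\right) + 315464 = -6268672 + 315464 = -5953208$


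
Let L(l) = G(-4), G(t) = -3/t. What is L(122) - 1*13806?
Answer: -55221/4 ≈ -13805.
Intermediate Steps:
L(l) = ¾ (L(l) = -3/(-4) = -3*(-¼) = ¾)
L(122) - 1*13806 = ¾ - 1*13806 = ¾ - 13806 = -55221/4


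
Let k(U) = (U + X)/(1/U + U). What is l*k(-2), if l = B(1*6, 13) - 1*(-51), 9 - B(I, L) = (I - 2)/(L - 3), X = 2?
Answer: 0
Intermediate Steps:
k(U) = (2 + U)/(U + 1/U) (k(U) = (U + 2)/(1/U + U) = (2 + U)/(1/U + U) = (2 + U)/(U + 1/U))
B(I, L) = 9 - (-2 + I)/(-3 + L) (B(I, L) = 9 - (I - 2)/(L - 3) = 9 - (-2 + I)/(-3 + L))
l = 298/5 (l = (-25 - 6 + 9*13)/(-3 + 13) - 1*(-51) = (-25 - 1*6 + 117)/10 + 51 = (-25 - 6 + 117)/10 + 51 = (⅒)*86 + 51 = 43/5 + 51 = 298/5 ≈ 59.600)
l*k(-2) = 298*(-2*(2 - 2)/(1 + (-2)²))/5 = 298*(-2*0/(1 + 4))/5 = 298*(-2*0/5)/5 = 298*(-2*⅕*0)/5 = (298/5)*0 = 0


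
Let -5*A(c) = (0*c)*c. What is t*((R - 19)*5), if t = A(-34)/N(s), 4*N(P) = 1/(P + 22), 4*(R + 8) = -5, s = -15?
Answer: 0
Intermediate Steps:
R = -37/4 (R = -8 + (¼)*(-5) = -8 - 5/4 = -37/4 ≈ -9.2500)
A(c) = 0 (A(c) = -0*c*c/5 = -0*c = -⅕*0 = 0)
N(P) = 1/(4*(22 + P)) (N(P) = 1/(4*(P + 22)) = 1/(4*(22 + P)))
t = 0 (t = 0/((1/(4*(22 - 15)))) = 0/(((¼)/7)) = 0/(((¼)*(⅐))) = 0/(1/28) = 0*28 = 0)
t*((R - 19)*5) = 0*((-37/4 - 19)*5) = 0*(-113/4*5) = 0*(-565/4) = 0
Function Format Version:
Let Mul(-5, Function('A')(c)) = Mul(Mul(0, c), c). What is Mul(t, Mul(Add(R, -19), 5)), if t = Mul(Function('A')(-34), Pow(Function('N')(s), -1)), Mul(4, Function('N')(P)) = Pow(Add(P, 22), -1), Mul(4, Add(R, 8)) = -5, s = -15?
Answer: 0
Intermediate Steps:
R = Rational(-37, 4) (R = Add(-8, Mul(Rational(1, 4), -5)) = Add(-8, Rational(-5, 4)) = Rational(-37, 4) ≈ -9.2500)
Function('A')(c) = 0 (Function('A')(c) = Mul(Rational(-1, 5), Mul(Mul(0, c), c)) = Mul(Rational(-1, 5), Mul(0, c)) = Mul(Rational(-1, 5), 0) = 0)
Function('N')(P) = Mul(Rational(1, 4), Pow(Add(22, P), -1)) (Function('N')(P) = Mul(Rational(1, 4), Pow(Add(P, 22), -1)) = Mul(Rational(1, 4), Pow(Add(22, P), -1)))
t = 0 (t = Mul(0, Pow(Mul(Rational(1, 4), Pow(Add(22, -15), -1)), -1)) = Mul(0, Pow(Mul(Rational(1, 4), Pow(7, -1)), -1)) = Mul(0, Pow(Mul(Rational(1, 4), Rational(1, 7)), -1)) = Mul(0, Pow(Rational(1, 28), -1)) = Mul(0, 28) = 0)
Mul(t, Mul(Add(R, -19), 5)) = Mul(0, Mul(Add(Rational(-37, 4), -19), 5)) = Mul(0, Mul(Rational(-113, 4), 5)) = Mul(0, Rational(-565, 4)) = 0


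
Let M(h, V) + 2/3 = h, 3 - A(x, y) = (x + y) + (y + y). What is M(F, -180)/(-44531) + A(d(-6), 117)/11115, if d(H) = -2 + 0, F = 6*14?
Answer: -16333976/494962065 ≈ -0.033000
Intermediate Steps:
F = 84
d(H) = -2
A(x, y) = 3 - x - 3*y (A(x, y) = 3 - ((x + y) + (y + y)) = 3 - ((x + y) + 2*y) = 3 - (x + 3*y) = 3 + (-x - 3*y) = 3 - x - 3*y)
M(h, V) = -⅔ + h
M(F, -180)/(-44531) + A(d(-6), 117)/11115 = (-⅔ + 84)/(-44531) + (3 - 1*(-2) - 3*117)/11115 = (250/3)*(-1/44531) + (3 + 2 - 351)*(1/11115) = -250/133593 - 346*1/11115 = -250/133593 - 346/11115 = -16333976/494962065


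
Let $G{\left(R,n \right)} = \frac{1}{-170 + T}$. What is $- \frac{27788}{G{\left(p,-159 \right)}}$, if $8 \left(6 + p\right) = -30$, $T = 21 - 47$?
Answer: $5446448$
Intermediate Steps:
$T = -26$
$p = - \frac{39}{4}$ ($p = -6 + \frac{1}{8} \left(-30\right) = -6 - \frac{15}{4} = - \frac{39}{4} \approx -9.75$)
$G{\left(R,n \right)} = - \frac{1}{196}$ ($G{\left(R,n \right)} = \frac{1}{-170 - 26} = \frac{1}{-196} = - \frac{1}{196}$)
$- \frac{27788}{G{\left(p,-159 \right)}} = - \frac{27788}{- \frac{1}{196}} = \left(-27788\right) \left(-196\right) = 5446448$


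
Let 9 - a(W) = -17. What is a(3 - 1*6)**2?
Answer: 676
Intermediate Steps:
a(W) = 26 (a(W) = 9 - 1*(-17) = 9 + 17 = 26)
a(3 - 1*6)**2 = 26**2 = 676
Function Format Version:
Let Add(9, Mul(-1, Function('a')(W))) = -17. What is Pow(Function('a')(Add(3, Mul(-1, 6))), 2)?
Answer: 676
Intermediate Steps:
Function('a')(W) = 26 (Function('a')(W) = Add(9, Mul(-1, -17)) = Add(9, 17) = 26)
Pow(Function('a')(Add(3, Mul(-1, 6))), 2) = Pow(26, 2) = 676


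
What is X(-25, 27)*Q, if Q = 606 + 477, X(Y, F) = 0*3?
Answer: 0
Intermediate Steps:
X(Y, F) = 0
Q = 1083
X(-25, 27)*Q = 0*1083 = 0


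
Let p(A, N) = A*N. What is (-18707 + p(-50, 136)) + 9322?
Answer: -16185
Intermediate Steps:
(-18707 + p(-50, 136)) + 9322 = (-18707 - 50*136) + 9322 = (-18707 - 6800) + 9322 = -25507 + 9322 = -16185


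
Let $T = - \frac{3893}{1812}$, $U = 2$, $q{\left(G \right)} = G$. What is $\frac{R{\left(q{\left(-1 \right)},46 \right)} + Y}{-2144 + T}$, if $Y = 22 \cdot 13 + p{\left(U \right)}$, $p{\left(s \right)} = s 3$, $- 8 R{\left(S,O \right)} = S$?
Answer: $- \frac{1058661}{7777642} \approx -0.13612$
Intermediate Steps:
$R{\left(S,O \right)} = - \frac{S}{8}$
$p{\left(s \right)} = 3 s$
$Y = 292$ ($Y = 22 \cdot 13 + 3 \cdot 2 = 286 + 6 = 292$)
$T = - \frac{3893}{1812}$ ($T = \left(-3893\right) \frac{1}{1812} = - \frac{3893}{1812} \approx -2.1485$)
$\frac{R{\left(q{\left(-1 \right)},46 \right)} + Y}{-2144 + T} = \frac{\left(- \frac{1}{8}\right) \left(-1\right) + 292}{-2144 - \frac{3893}{1812}} = \frac{\frac{1}{8} + 292}{- \frac{3888821}{1812}} = \frac{2337}{8} \left(- \frac{1812}{3888821}\right) = - \frac{1058661}{7777642}$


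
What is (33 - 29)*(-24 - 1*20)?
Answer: -176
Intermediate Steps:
(33 - 29)*(-24 - 1*20) = 4*(-24 - 20) = 4*(-44) = -176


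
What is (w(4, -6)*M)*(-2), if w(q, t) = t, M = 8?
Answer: 96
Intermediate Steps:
(w(4, -6)*M)*(-2) = -6*8*(-2) = -48*(-2) = 96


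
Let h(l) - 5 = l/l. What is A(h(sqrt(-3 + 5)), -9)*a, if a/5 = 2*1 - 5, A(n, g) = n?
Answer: -90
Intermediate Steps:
h(l) = 6 (h(l) = 5 + l/l = 5 + 1 = 6)
a = -15 (a = 5*(2*1 - 5) = 5*(2 - 5) = 5*(-3) = -15)
A(h(sqrt(-3 + 5)), -9)*a = 6*(-15) = -90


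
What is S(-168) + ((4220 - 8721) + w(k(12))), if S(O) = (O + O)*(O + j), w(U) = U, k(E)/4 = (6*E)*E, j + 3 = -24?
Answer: 64475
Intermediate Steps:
j = -27 (j = -3 - 24 = -27)
k(E) = 24*E² (k(E) = 4*((6*E)*E) = 4*(6*E²) = 24*E²)
S(O) = 2*O*(-27 + O) (S(O) = (O + O)*(O - 27) = (2*O)*(-27 + O) = 2*O*(-27 + O))
S(-168) + ((4220 - 8721) + w(k(12))) = 2*(-168)*(-27 - 168) + ((4220 - 8721) + 24*12²) = 2*(-168)*(-195) + (-4501 + 24*144) = 65520 + (-4501 + 3456) = 65520 - 1045 = 64475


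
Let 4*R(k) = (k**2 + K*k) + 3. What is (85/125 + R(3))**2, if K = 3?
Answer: 351649/10000 ≈ 35.165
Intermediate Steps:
R(k) = 3/4 + k**2/4 + 3*k/4 (R(k) = ((k**2 + 3*k) + 3)/4 = (3 + k**2 + 3*k)/4 = 3/4 + k**2/4 + 3*k/4)
(85/125 + R(3))**2 = (85/125 + (3/4 + (1/4)*3**2 + (3/4)*3))**2 = (85*(1/125) + (3/4 + (1/4)*9 + 9/4))**2 = (17/25 + (3/4 + 9/4 + 9/4))**2 = (17/25 + 21/4)**2 = (593/100)**2 = 351649/10000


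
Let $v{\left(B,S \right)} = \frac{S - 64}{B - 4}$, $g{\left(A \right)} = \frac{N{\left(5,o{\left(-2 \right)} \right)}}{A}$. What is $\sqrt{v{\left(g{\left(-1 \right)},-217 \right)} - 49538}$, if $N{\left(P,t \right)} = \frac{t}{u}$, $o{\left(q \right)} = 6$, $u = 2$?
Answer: $\frac{i \sqrt{2425395}}{7} \approx 222.48 i$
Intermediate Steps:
$N{\left(P,t \right)} = \frac{t}{2}$
$g{\left(A \right)} = \frac{3}{A}$ ($g{\left(A \right)} = \frac{\frac{1}{2} \cdot 6}{A} = \frac{3}{A}$)
$v{\left(B,S \right)} = \frac{-64 + S}{-4 + B}$
$\sqrt{v{\left(g{\left(-1 \right)},-217 \right)} - 49538} = \sqrt{\frac{-64 - 217}{-4 + \frac{3}{-1}} - 49538} = \sqrt{\frac{1}{-4 + 3 \left(-1\right)} \left(-281\right) - 49538} = \sqrt{\frac{1}{-4 - 3} \left(-281\right) - 49538} = \sqrt{\frac{1}{-7} \left(-281\right) - 49538} = \sqrt{\left(- \frac{1}{7}\right) \left(-281\right) - 49538} = \sqrt{\frac{281}{7} - 49538} = \sqrt{- \frac{346485}{7}} = \frac{i \sqrt{2425395}}{7}$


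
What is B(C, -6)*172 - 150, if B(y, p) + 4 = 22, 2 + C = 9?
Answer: 2946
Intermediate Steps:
C = 7 (C = -2 + 9 = 7)
B(y, p) = 18 (B(y, p) = -4 + 22 = 18)
B(C, -6)*172 - 150 = 18*172 - 150 = 3096 - 150 = 2946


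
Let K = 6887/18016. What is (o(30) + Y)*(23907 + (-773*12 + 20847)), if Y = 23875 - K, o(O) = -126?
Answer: 7589721565683/9008 ≈ 8.4255e+8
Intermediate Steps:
K = 6887/18016 (K = 6887*(1/18016) = 6887/18016 ≈ 0.38227)
Y = 430125113/18016 (Y = 23875 - 1*6887/18016 = 23875 - 6887/18016 = 430125113/18016 ≈ 23875.)
(o(30) + Y)*(23907 + (-773*12 + 20847)) = (-126 + 430125113/18016)*(23907 + (-773*12 + 20847)) = 427855097*(23907 + (-9276 + 20847))/18016 = 427855097*(23907 + 11571)/18016 = (427855097/18016)*35478 = 7589721565683/9008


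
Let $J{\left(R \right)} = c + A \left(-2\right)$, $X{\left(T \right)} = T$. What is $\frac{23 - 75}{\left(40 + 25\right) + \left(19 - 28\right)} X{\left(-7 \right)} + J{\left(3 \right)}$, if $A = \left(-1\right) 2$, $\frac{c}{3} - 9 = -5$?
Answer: $\frac{45}{2} \approx 22.5$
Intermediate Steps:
$c = 12$ ($c = 27 + 3 \left(-5\right) = 27 - 15 = 12$)
$A = -2$
$J{\left(R \right)} = 16$ ($J{\left(R \right)} = 12 - -4 = 12 + 4 = 16$)
$\frac{23 - 75}{\left(40 + 25\right) + \left(19 - 28\right)} X{\left(-7 \right)} + J{\left(3 \right)} = \frac{23 - 75}{\left(40 + 25\right) + \left(19 - 28\right)} \left(-7\right) + 16 = - \frac{52}{65 + \left(19 - 28\right)} \left(-7\right) + 16 = - \frac{52}{65 - 9} \left(-7\right) + 16 = - \frac{52}{56} \left(-7\right) + 16 = \left(-52\right) \frac{1}{56} \left(-7\right) + 16 = \left(- \frac{13}{14}\right) \left(-7\right) + 16 = \frac{13}{2} + 16 = \frac{45}{2}$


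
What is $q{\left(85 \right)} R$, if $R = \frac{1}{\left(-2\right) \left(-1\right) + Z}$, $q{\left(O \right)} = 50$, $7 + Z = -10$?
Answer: $- \frac{10}{3} \approx -3.3333$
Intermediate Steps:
$Z = -17$ ($Z = -7 - 10 = -17$)
$R = - \frac{1}{15}$ ($R = \frac{1}{\left(-2\right) \left(-1\right) - 17} = \frac{1}{2 - 17} = \frac{1}{-15} = - \frac{1}{15} \approx -0.066667$)
$q{\left(85 \right)} R = 50 \left(- \frac{1}{15}\right) = - \frac{10}{3}$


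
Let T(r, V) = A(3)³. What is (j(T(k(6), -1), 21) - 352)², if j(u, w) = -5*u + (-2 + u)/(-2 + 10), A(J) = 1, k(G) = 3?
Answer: 8162449/64 ≈ 1.2754e+5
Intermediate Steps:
T(r, V) = 1 (T(r, V) = 1³ = 1)
j(u, w) = -¼ - 39*u/8 (j(u, w) = -5*u + (-2 + u)/8 = -5*u + (-2 + u)*(⅛) = -5*u + (-¼ + u/8) = -¼ - 39*u/8)
(j(T(k(6), -1), 21) - 352)² = ((-¼ - 39/8*1) - 352)² = ((-¼ - 39/8) - 352)² = (-41/8 - 352)² = (-2857/8)² = 8162449/64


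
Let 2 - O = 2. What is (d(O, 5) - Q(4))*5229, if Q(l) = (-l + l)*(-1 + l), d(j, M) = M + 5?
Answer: 52290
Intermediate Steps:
O = 0 (O = 2 - 1*2 = 2 - 2 = 0)
d(j, M) = 5 + M
Q(l) = 0 (Q(l) = 0*(-1 + l) = 0)
(d(O, 5) - Q(4))*5229 = ((5 + 5) - 1*0)*5229 = (10 + 0)*5229 = 10*5229 = 52290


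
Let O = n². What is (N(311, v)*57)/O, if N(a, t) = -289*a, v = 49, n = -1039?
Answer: -5123103/1079521 ≈ -4.7457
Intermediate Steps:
O = 1079521 (O = (-1039)² = 1079521)
(N(311, v)*57)/O = (-289*311*57)/1079521 = -89879*57*(1/1079521) = -5123103*1/1079521 = -5123103/1079521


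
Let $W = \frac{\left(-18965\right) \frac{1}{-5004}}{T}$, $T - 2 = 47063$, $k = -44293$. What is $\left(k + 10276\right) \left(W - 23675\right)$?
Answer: $\frac{12644745746079073}{15700884} \approx 8.0535 \cdot 10^{8}$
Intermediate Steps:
$T = 47065$ ($T = 2 + 47063 = 47065$)
$W = \frac{3793}{47102652}$ ($W = \frac{\left(-18965\right) \frac{1}{-5004}}{47065} = \left(-18965\right) \left(- \frac{1}{5004}\right) \frac{1}{47065} = \frac{18965}{5004} \cdot \frac{1}{47065} = \frac{3793}{47102652} \approx 8.0526 \cdot 10^{-5}$)
$\left(k + 10276\right) \left(W - 23675\right) = \left(-44293 + 10276\right) \left(\frac{3793}{47102652} - 23675\right) = \left(-34017\right) \left(- \frac{1115155282307}{47102652}\right) = \frac{12644745746079073}{15700884}$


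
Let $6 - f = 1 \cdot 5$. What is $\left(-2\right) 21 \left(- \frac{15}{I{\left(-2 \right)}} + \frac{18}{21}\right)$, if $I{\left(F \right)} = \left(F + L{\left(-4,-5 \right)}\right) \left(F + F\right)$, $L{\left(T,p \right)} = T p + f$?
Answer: $- \frac{1683}{38} \approx -44.289$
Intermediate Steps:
$f = 1$ ($f = 6 - 1 \cdot 5 = 6 - 5 = 1$)
$L{\left(T,p \right)} = 1 + T p$ ($L{\left(T,p \right)} = T p + 1 = 1 + T p$)
$I{\left(F \right)} = 2 F \left(21 + F\right)$ ($I{\left(F \right)} = \left(F + \left(1 - -20\right)\right) \left(F + F\right) = \left(F + \left(1 + 20\right)\right) 2 F = \left(F + 21\right) 2 F = \left(21 + F\right) 2 F = 2 F \left(21 + F\right)$)
$\left(-2\right) 21 \left(- \frac{15}{I{\left(-2 \right)}} + \frac{18}{21}\right) = \left(-2\right) 21 \left(- \frac{15}{2 \left(-2\right) \left(21 - 2\right)} + \frac{18}{21}\right) = - 42 \left(- \frac{15}{2 \left(-2\right) 19} + 18 \cdot \frac{1}{21}\right) = - 42 \left(- \frac{15}{-76} + \frac{6}{7}\right) = - 42 \left(\left(-15\right) \left(- \frac{1}{76}\right) + \frac{6}{7}\right) = - 42 \left(\frac{15}{76} + \frac{6}{7}\right) = \left(-42\right) \frac{561}{532} = - \frac{1683}{38}$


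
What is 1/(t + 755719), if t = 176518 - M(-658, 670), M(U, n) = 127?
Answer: 1/932110 ≈ 1.0728e-6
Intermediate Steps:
t = 176391 (t = 176518 - 1*127 = 176518 - 127 = 176391)
1/(t + 755719) = 1/(176391 + 755719) = 1/932110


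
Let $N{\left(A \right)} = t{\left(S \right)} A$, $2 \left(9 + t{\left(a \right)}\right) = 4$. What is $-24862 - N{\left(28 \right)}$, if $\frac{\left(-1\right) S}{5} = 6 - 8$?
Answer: $-24666$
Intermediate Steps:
$S = 10$ ($S = - 5 \left(6 - 8\right) = \left(-5\right) \left(-2\right) = 10$)
$t{\left(a \right)} = -7$ ($t{\left(a \right)} = -9 + \frac{1}{2} \cdot 4 = -9 + 2 = -7$)
$N{\left(A \right)} = - 7 A$
$-24862 - N{\left(28 \right)} = -24862 - \left(-7\right) 28 = -24862 - -196 = -24862 + 196 = -24666$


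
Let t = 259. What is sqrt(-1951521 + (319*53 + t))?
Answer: I*sqrt(1934355) ≈ 1390.8*I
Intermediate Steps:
sqrt(-1951521 + (319*53 + t)) = sqrt(-1951521 + (319*53 + 259)) = sqrt(-1951521 + (16907 + 259)) = sqrt(-1951521 + 17166) = sqrt(-1934355) = I*sqrt(1934355)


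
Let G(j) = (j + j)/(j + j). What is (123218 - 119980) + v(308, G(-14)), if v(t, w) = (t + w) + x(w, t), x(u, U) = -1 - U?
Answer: 3238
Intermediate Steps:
G(j) = 1 (G(j) = (2*j)/((2*j)) = (2*j)*(1/(2*j)) = 1)
v(t, w) = -1 + w (v(t, w) = (t + w) + (-1 - t) = -1 + w)
(123218 - 119980) + v(308, G(-14)) = (123218 - 119980) + (-1 + 1) = 3238 + 0 = 3238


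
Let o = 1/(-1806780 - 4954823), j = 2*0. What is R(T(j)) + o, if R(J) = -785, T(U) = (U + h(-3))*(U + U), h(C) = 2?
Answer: -5307858356/6761603 ≈ -785.00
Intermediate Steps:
j = 0
T(U) = 2*U*(2 + U) (T(U) = (U + 2)*(U + U) = (2 + U)*(2*U) = 2*U*(2 + U))
o = -1/6761603 (o = 1/(-6761603) = -1/6761603 ≈ -1.4789e-7)
R(T(j)) + o = -785 - 1/6761603 = -5307858356/6761603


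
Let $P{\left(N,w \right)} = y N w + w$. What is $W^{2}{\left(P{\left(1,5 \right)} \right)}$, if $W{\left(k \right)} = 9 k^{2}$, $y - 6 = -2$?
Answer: $31640625$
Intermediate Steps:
$y = 4$ ($y = 6 - 2 = 4$)
$P{\left(N,w \right)} = w + 4 N w$ ($P{\left(N,w \right)} = 4 N w + w = w + 4 N w$)
$W^{2}{\left(P{\left(1,5 \right)} \right)} = \left(9 \left(5 \left(1 + 4 \cdot 1\right)\right)^{2}\right)^{2} = \left(9 \left(5 \left(1 + 4\right)\right)^{2}\right)^{2} = \left(9 \left(5 \cdot 5\right)^{2}\right)^{2} = \left(9 \cdot 25^{2}\right)^{2} = \left(9 \cdot 625\right)^{2} = 5625^{2} = 31640625$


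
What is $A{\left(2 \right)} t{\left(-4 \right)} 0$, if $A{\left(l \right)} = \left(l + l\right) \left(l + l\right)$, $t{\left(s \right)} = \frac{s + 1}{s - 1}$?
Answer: $0$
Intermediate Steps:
$t{\left(s \right)} = \frac{1 + s}{-1 + s}$
$A{\left(l \right)} = 4 l^{2}$ ($A{\left(l \right)} = 2 l 2 l = 4 l^{2}$)
$A{\left(2 \right)} t{\left(-4 \right)} 0 = 4 \cdot 2^{2} \frac{1 - 4}{-1 - 4} \cdot 0 = 4 \cdot 4 \frac{1}{-5} \left(-3\right) 0 = 16 \left(- \frac{1}{5}\right) \left(-3\right) 0 = 16 \cdot \frac{3}{5} \cdot 0 = 16 \cdot 0 = 0$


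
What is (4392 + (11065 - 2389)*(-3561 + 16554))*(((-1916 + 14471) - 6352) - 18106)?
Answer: -1341844948980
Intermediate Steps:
(4392 + (11065 - 2389)*(-3561 + 16554))*(((-1916 + 14471) - 6352) - 18106) = (4392 + 8676*12993)*((12555 - 6352) - 18106) = (4392 + 112727268)*(6203 - 18106) = 112731660*(-11903) = -1341844948980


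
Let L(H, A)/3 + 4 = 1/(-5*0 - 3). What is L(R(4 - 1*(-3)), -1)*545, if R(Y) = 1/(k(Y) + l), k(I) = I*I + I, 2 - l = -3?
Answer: -7085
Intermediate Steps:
l = 5 (l = 2 - 1*(-3) = 2 + 3 = 5)
k(I) = I + I**2 (k(I) = I**2 + I = I + I**2)
R(Y) = 1/(5 + Y*(1 + Y)) (R(Y) = 1/(Y*(1 + Y) + 5) = 1/(5 + Y*(1 + Y)))
L(H, A) = -13 (L(H, A) = -12 + 3/(-5*0 - 3) = -12 + 3/(0 - 3) = -12 + 3/(-3) = -12 + 3*(-1/3) = -12 - 1 = -13)
L(R(4 - 1*(-3)), -1)*545 = -13*545 = -7085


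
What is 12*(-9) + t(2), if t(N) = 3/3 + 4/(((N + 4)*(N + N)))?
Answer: -641/6 ≈ -106.83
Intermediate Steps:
t(N) = 1 + 2/(N*(4 + N)) (t(N) = 3*(⅓) + 4/(((4 + N)*(2*N))) = 1 + 4/((2*N*(4 + N))) = 1 + 4*(1/(2*N*(4 + N))) = 1 + 2/(N*(4 + N)))
12*(-9) + t(2) = 12*(-9) + (2 + 2² + 4*2)/(2*(4 + 2)) = -108 + (½)*(2 + 4 + 8)/6 = -108 + (½)*(⅙)*14 = -108 + 7/6 = -641/6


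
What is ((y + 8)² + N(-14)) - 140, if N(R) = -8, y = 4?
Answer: -4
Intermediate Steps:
((y + 8)² + N(-14)) - 140 = ((4 + 8)² - 8) - 140 = (12² - 8) - 140 = (144 - 8) - 140 = 136 - 140 = -4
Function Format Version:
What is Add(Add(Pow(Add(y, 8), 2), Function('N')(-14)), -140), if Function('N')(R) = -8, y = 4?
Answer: -4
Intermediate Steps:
Add(Add(Pow(Add(y, 8), 2), Function('N')(-14)), -140) = Add(Add(Pow(Add(4, 8), 2), -8), -140) = Add(Add(Pow(12, 2), -8), -140) = Add(Add(144, -8), -140) = Add(136, -140) = -4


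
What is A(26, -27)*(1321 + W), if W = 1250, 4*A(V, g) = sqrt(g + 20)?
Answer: 2571*I*sqrt(7)/4 ≈ 1700.6*I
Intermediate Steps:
A(V, g) = sqrt(20 + g)/4 (A(V, g) = sqrt(g + 20)/4 = sqrt(20 + g)/4)
A(26, -27)*(1321 + W) = (sqrt(20 - 27)/4)*(1321 + 1250) = (sqrt(-7)/4)*2571 = ((I*sqrt(7))/4)*2571 = (I*sqrt(7)/4)*2571 = 2571*I*sqrt(7)/4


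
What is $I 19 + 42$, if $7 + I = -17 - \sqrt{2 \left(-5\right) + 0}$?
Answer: $-414 - 19 i \sqrt{10} \approx -414.0 - 60.083 i$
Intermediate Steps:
$I = -24 - i \sqrt{10}$ ($I = -7 - \left(17 + \sqrt{2 \left(-5\right) + 0}\right) = -7 - \left(17 + \sqrt{-10 + 0}\right) = -7 - \left(17 + \sqrt{-10}\right) = -7 - \left(17 + i \sqrt{10}\right) = -24 - i \sqrt{10} \approx -24.0 - 3.1623 i$)
$I 19 + 42 = \left(-24 - i \sqrt{10}\right) 19 + 42 = \left(-456 - 19 i \sqrt{10}\right) + 42 = -414 - 19 i \sqrt{10}$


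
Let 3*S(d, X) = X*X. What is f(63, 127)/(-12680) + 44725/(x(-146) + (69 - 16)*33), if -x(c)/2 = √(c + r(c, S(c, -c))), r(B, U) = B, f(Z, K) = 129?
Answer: 991485875199/38802942920 + 178900*I*√73/3060169 ≈ 25.552 + 0.49949*I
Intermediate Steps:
S(d, X) = X²/3 (S(d, X) = (X*X)/3 = X²/3)
x(c) = -2*√2*√c (x(c) = -2*√(c + c) = -2*√2*√c)
f(63, 127)/(-12680) + 44725/(x(-146) + (69 - 16)*33) = 129/(-12680) + 44725/(-2*√2*√(-146) + (69 - 16)*33) = 129*(-1/12680) + 44725/(-2*√2*I*√146 + 53*33) = -129/12680 + 44725/(-4*I*√73 + 1749) = -129/12680 + 44725/(1749 - 4*I*√73)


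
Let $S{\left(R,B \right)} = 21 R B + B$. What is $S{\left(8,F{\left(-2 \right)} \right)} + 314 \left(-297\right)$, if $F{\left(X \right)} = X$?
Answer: $-93596$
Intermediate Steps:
$S{\left(R,B \right)} = B + 21 B R$ ($S{\left(R,B \right)} = 21 B R + B = B + 21 B R$)
$S{\left(8,F{\left(-2 \right)} \right)} + 314 \left(-297\right) = - 2 \left(1 + 21 \cdot 8\right) + 314 \left(-297\right) = - 2 \left(1 + 168\right) - 93258 = \left(-2\right) 169 - 93258 = -338 - 93258 = -93596$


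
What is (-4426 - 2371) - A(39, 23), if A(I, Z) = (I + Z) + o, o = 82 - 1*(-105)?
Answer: -7046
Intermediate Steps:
o = 187 (o = 82 + 105 = 187)
A(I, Z) = 187 + I + Z (A(I, Z) = (I + Z) + 187 = 187 + I + Z)
(-4426 - 2371) - A(39, 23) = (-4426 - 2371) - (187 + 39 + 23) = -6797 - 1*249 = -6797 - 249 = -7046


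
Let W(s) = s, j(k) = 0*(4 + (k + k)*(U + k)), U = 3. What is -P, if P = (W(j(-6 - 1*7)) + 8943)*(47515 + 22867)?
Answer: -629426226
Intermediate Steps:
j(k) = 0 (j(k) = 0*(4 + (k + k)*(3 + k)) = 0*(4 + (2*k)*(3 + k)) = 0*(4 + 2*k*(3 + k)) = 0)
P = 629426226 (P = (0 + 8943)*(47515 + 22867) = 8943*70382 = 629426226)
-P = -1*629426226 = -629426226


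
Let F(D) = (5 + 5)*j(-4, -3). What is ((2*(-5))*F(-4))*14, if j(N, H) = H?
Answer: 4200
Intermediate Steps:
F(D) = -30 (F(D) = (5 + 5)*(-3) = 10*(-3) = -30)
((2*(-5))*F(-4))*14 = ((2*(-5))*(-30))*14 = -10*(-30)*14 = 300*14 = 4200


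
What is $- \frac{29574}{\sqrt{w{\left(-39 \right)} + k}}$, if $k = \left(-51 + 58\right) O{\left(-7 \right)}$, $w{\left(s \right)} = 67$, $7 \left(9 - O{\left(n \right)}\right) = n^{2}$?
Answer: $-3286$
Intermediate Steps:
$O{\left(n \right)} = 9 - \frac{n^{2}}{7}$
$k = 14$ ($k = \left(-51 + 58\right) \left(9 - \frac{\left(-7\right)^{2}}{7}\right) = 7 \left(9 - 7\right) = 7 \cdot 2 = 14$)
$- \frac{29574}{\sqrt{w{\left(-39 \right)} + k}} = - \frac{29574}{\sqrt{67 + 14}} = - \frac{29574}{\sqrt{81}} = - \frac{29574}{9} = \left(-29574\right) \frac{1}{9} = -3286$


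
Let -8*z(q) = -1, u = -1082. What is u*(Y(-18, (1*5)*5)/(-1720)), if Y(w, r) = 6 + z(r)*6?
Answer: 14607/3440 ≈ 4.2462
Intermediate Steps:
z(q) = 1/8 (z(q) = -1/8*(-1) = 1/8)
Y(w, r) = 27/4 (Y(w, r) = 6 + (1/8)*6 = 6 + 3/4 = 27/4)
u*(Y(-18, (1*5)*5)/(-1720)) = -14607/(2*(-1720)) = -14607*(-1)/(2*1720) = -1082*(-27/6880) = 14607/3440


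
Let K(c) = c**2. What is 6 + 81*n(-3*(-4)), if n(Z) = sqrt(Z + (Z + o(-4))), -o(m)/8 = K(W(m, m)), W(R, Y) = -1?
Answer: 330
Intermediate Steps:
o(m) = -8 (o(m) = -8*(-1)**2 = -8*1 = -8)
n(Z) = sqrt(-8 + 2*Z) (n(Z) = sqrt(Z + (Z - 8)) = sqrt(Z + (-8 + Z)) = sqrt(-8 + 2*Z))
6 + 81*n(-3*(-4)) = 6 + 81*sqrt(-8 + 2*(-3*(-4))) = 6 + 81*sqrt(-8 + 2*12) = 6 + 81*sqrt(-8 + 24) = 6 + 81*sqrt(16) = 6 + 81*4 = 6 + 324 = 330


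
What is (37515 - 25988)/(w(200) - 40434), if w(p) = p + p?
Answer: -11527/40034 ≈ -0.28793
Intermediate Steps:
w(p) = 2*p
(37515 - 25988)/(w(200) - 40434) = (37515 - 25988)/(2*200 - 40434) = 11527/(400 - 40434) = 11527/(-40034) = 11527*(-1/40034) = -11527/40034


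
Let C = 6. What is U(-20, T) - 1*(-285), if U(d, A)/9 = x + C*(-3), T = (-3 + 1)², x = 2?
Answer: 141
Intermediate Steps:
T = 4 (T = (-2)² = 4)
U(d, A) = -144 (U(d, A) = 9*(2 + 6*(-3)) = 9*(2 - 18) = 9*(-16) = -144)
U(-20, T) - 1*(-285) = -144 - 1*(-285) = -144 + 285 = 141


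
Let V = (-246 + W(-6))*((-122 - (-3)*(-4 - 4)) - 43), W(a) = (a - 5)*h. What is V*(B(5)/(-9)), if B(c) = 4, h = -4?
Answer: -16968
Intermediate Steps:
W(a) = 20 - 4*a (W(a) = (a - 5)*(-4) = (-5 + a)*(-4) = 20 - 4*a)
V = 38178 (V = (-246 + (20 - 4*(-6)))*((-122 - (-3)*(-4 - 4)) - 43) = (-246 + (20 + 24))*((-122 - (-3)*(-8)) - 43) = (-246 + 44)*((-122 - 1*24) - 43) = -202*((-122 - 24) - 43) = -202*(-146 - 43) = -202*(-189) = 38178)
V*(B(5)/(-9)) = 38178*(4/(-9)) = 38178*(4*(-⅑)) = 38178*(-4/9) = -16968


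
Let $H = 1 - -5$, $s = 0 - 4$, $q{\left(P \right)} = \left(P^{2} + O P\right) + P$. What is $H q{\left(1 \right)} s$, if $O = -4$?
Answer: $48$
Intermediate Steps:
$q{\left(P \right)} = P^{2} - 3 P$ ($q{\left(P \right)} = \left(P^{2} - 4 P\right) + P = P^{2} - 3 P$)
$s = -4$ ($s = 0 - 4 = -4$)
$H = 6$ ($H = 1 + 5 = 6$)
$H q{\left(1 \right)} s = 6 \cdot 1 \left(-3 + 1\right) \left(-4\right) = 6 \cdot 1 \left(-2\right) \left(-4\right) = 6 \left(-2\right) \left(-4\right) = \left(-12\right) \left(-4\right) = 48$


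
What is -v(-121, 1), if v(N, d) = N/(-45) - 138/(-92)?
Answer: -377/90 ≈ -4.1889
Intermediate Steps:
v(N, d) = 3/2 - N/45 (v(N, d) = N*(-1/45) - 138*(-1/92) = -N/45 + 3/2 = 3/2 - N/45)
-v(-121, 1) = -(3/2 - 1/45*(-121)) = -(3/2 + 121/45) = -1*377/90 = -377/90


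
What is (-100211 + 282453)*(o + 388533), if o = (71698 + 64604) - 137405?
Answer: 70606018060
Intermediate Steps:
o = -1103 (o = 136302 - 137405 = -1103)
(-100211 + 282453)*(o + 388533) = (-100211 + 282453)*(-1103 + 388533) = 182242*387430 = 70606018060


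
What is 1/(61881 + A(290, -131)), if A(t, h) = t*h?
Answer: 1/23891 ≈ 4.1857e-5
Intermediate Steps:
A(t, h) = h*t
1/(61881 + A(290, -131)) = 1/(61881 - 131*290) = 1/(61881 - 37990) = 1/23891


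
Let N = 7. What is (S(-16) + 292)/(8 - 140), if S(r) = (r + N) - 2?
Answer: -281/132 ≈ -2.1288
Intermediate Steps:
S(r) = 5 + r (S(r) = (r + 7) - 2 = (7 + r) - 2 = 5 + r)
(S(-16) + 292)/(8 - 140) = ((5 - 16) + 292)/(8 - 140) = (-11 + 292)/(-132) = 281*(-1/132) = -281/132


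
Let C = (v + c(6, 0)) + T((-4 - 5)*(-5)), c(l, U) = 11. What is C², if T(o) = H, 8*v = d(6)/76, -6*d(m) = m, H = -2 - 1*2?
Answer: 18105025/369664 ≈ 48.977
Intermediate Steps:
H = -4 (H = -2 - 2 = -4)
d(m) = -m/6
v = -1/608 (v = (-⅙*6/76)/8 = (-1*1/76)/8 = (⅛)*(-1/76) = -1/608 ≈ -0.0016447)
T(o) = -4
C = 4255/608 (C = (-1/608 + 11) - 4 = 6687/608 - 4 = 4255/608 ≈ 6.9984)
C² = (4255/608)² = 18105025/369664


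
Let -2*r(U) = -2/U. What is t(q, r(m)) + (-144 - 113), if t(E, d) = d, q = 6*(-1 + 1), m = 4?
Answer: -1027/4 ≈ -256.75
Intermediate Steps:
q = 0 (q = 6*0 = 0)
r(U) = 1/U (r(U) = -(-1)/U = 1/U)
t(q, r(m)) + (-144 - 113) = 1/4 + (-144 - 113) = ¼ - 257 = -1027/4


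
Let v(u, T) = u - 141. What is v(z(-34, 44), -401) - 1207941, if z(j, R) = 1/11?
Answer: -13288901/11 ≈ -1.2081e+6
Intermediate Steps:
z(j, R) = 1/11
v(u, T) = -141 + u
v(z(-34, 44), -401) - 1207941 = (-141 + 1/11) - 1207941 = -1550/11 - 1207941 = -13288901/11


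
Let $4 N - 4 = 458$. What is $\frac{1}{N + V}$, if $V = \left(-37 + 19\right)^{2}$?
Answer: $\frac{2}{879} \approx 0.0022753$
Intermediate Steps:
$N = \frac{231}{2}$ ($N = 1 + \frac{1}{4} \cdot 458 = 1 + \frac{229}{2} = \frac{231}{2} \approx 115.5$)
$V = 324$ ($V = \left(-18\right)^{2} = 324$)
$\frac{1}{N + V} = \frac{1}{\frac{231}{2} + 324} = \frac{1}{\frac{879}{2}} = \frac{2}{879}$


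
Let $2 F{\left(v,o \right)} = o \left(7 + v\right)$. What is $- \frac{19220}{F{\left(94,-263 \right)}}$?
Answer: $\frac{38440}{26563} \approx 1.4471$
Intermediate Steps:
$F{\left(v,o \right)} = \frac{o \left(7 + v\right)}{2}$
$- \frac{19220}{F{\left(94,-263 \right)}} = - \frac{19220}{\frac{1}{2} \left(-263\right) \left(7 + 94\right)} = - \frac{19220}{\frac{1}{2} \left(-263\right) 101} = - \frac{19220}{- \frac{26563}{2}} = \left(-19220\right) \left(- \frac{2}{26563}\right) = \frac{38440}{26563}$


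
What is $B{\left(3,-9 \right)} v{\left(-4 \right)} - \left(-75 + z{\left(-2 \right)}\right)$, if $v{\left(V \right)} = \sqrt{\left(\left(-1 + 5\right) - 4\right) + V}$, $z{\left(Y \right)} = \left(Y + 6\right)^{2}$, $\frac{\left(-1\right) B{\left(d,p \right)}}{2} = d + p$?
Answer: $59 + 24 i \approx 59.0 + 24.0 i$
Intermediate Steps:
$B{\left(d,p \right)} = - 2 d - 2 p$ ($B{\left(d,p \right)} = - 2 \left(d + p\right) = - 2 d - 2 p$)
$z{\left(Y \right)} = \left(6 + Y\right)^{2}$
$v{\left(V \right)} = \sqrt{V}$ ($v{\left(V \right)} = \sqrt{\left(4 - 4\right) + V} = \sqrt{0 + V} = \sqrt{V}$)
$B{\left(3,-9 \right)} v{\left(-4 \right)} - \left(-75 + z{\left(-2 \right)}\right) = \left(\left(-2\right) 3 - -18\right) \sqrt{-4} + \left(75 - \left(6 - 2\right)^{2}\right) = \left(-6 + 18\right) 2 i + \left(75 - 4^{2}\right) = 12 \cdot 2 i + \left(75 - 16\right) = 24 i + \left(75 - 16\right) = 24 i + 59 = 59 + 24 i$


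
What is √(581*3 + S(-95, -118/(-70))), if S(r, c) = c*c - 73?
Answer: √2049231/35 ≈ 40.900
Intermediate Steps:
S(r, c) = -73 + c² (S(r, c) = c² - 73 = -73 + c²)
√(581*3 + S(-95, -118/(-70))) = √(581*3 + (-73 + (-118/(-70))²)) = √(1743 + (-73 + (-118*(-1/70))²)) = √(1743 + (-73 + (59/35)²)) = √(1743 + (-73 + 3481/1225)) = √(1743 - 85944/1225) = √(2049231/1225) = √2049231/35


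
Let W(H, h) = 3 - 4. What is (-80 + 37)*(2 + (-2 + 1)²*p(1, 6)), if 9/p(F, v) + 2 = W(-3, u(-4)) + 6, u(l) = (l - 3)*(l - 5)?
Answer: -215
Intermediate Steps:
u(l) = (-5 + l)*(-3 + l) (u(l) = (-3 + l)*(-5 + l) = (-5 + l)*(-3 + l))
W(H, h) = -1
p(F, v) = 3 (p(F, v) = 9/(-2 + (-1 + 6)) = 9/(-2 + 5) = 9/3 = 9*(⅓) = 3)
(-80 + 37)*(2 + (-2 + 1)²*p(1, 6)) = (-80 + 37)*(2 + (-2 + 1)²*3) = -43*(2 + (-1)²*3) = -43*(2 + 1*3) = -43*(2 + 3) = -43*5 = -215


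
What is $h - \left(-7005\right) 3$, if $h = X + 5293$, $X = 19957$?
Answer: $46265$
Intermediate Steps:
$h = 25250$ ($h = 19957 + 5293 = 25250$)
$h - \left(-7005\right) 3 = 25250 - \left(-7005\right) 3 = 25250 - -21015 = 25250 + 21015 = 46265$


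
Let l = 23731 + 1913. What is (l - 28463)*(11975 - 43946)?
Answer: 90126249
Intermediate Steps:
l = 25644
(l - 28463)*(11975 - 43946) = (25644 - 28463)*(11975 - 43946) = -2819*(-31971) = 90126249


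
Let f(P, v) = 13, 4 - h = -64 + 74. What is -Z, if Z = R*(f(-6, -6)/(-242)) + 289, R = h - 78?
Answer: -35515/121 ≈ -293.51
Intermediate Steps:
h = -6 (h = 4 - (-64 + 74) = 4 - 1*10 = 4 - 10 = -6)
R = -84 (R = -6 - 78 = -84)
Z = 35515/121 (Z = -1092/(-242) + 289 = -1092*(-1)/242 + 289 = -84*(-13/242) + 289 = 546/121 + 289 = 35515/121 ≈ 293.51)
-Z = -1*35515/121 = -35515/121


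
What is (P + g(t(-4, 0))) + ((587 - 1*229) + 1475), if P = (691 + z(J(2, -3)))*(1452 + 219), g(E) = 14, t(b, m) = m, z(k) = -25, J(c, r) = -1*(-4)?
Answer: 1114733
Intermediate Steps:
J(c, r) = 4
P = 1112886 (P = (691 - 25)*(1452 + 219) = 666*1671 = 1112886)
(P + g(t(-4, 0))) + ((587 - 1*229) + 1475) = (1112886 + 14) + ((587 - 1*229) + 1475) = 1112900 + ((587 - 229) + 1475) = 1112900 + (358 + 1475) = 1112900 + 1833 = 1114733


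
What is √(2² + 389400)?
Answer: 2*√97351 ≈ 624.02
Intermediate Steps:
√(2² + 389400) = √(4 + 389400) = √389404 = 2*√97351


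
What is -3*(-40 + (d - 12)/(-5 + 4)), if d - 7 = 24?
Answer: 177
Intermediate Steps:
d = 31 (d = 7 + 24 = 31)
-3*(-40 + (d - 12)/(-5 + 4)) = -3*(-40 + (31 - 12)/(-5 + 4)) = -3*(-40 + 19/(-1)) = -3*(-40 + 19*(-1)) = -3*(-40 - 19) = -3*(-59) = 177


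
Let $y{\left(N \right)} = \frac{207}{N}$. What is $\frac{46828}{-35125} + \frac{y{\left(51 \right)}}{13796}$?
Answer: $- \frac{10980240871}{8237936500} \approx -1.3329$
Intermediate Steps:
$\frac{46828}{-35125} + \frac{y{\left(51 \right)}}{13796} = \frac{46828}{-35125} + \frac{207 \cdot \frac{1}{51}}{13796} = 46828 \left(- \frac{1}{35125}\right) + 207 \cdot \frac{1}{51} \cdot \frac{1}{13796} = - \frac{46828}{35125} + \frac{69}{17} \cdot \frac{1}{13796} = - \frac{46828}{35125} + \frac{69}{234532} = - \frac{10980240871}{8237936500}$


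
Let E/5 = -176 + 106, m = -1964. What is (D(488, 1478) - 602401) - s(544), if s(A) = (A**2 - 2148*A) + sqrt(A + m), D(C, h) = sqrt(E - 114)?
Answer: 270175 - 2*I*sqrt(355) + 4*I*sqrt(29) ≈ 2.7018e+5 - 16.142*I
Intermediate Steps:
E = -350 (E = 5*(-176 + 106) = 5*(-70) = -350)
D(C, h) = 4*I*sqrt(29) (D(C, h) = sqrt(-350 - 114) = sqrt(-464) = 4*I*sqrt(29))
s(A) = A**2 + sqrt(-1964 + A) - 2148*A (s(A) = (A**2 - 2148*A) + sqrt(A - 1964) = (A**2 - 2148*A) + sqrt(-1964 + A) = A**2 + sqrt(-1964 + A) - 2148*A)
(D(488, 1478) - 602401) - s(544) = (4*I*sqrt(29) - 602401) - (544**2 + sqrt(-1964 + 544) - 2148*544) = (-602401 + 4*I*sqrt(29)) - (295936 + sqrt(-1420) - 1168512) = (-602401 + 4*I*sqrt(29)) - (295936 + 2*I*sqrt(355) - 1168512) = (-602401 + 4*I*sqrt(29)) - (-872576 + 2*I*sqrt(355)) = (-602401 + 4*I*sqrt(29)) + (872576 - 2*I*sqrt(355)) = 270175 - 2*I*sqrt(355) + 4*I*sqrt(29)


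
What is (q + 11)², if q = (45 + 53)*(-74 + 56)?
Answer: 3073009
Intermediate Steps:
q = -1764 (q = 98*(-18) = -1764)
(q + 11)² = (-1764 + 11)² = (-1753)² = 3073009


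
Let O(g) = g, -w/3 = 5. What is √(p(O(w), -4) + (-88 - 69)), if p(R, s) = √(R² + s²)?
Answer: √(-157 + √241) ≈ 11.894*I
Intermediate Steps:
w = -15 (w = -3*5 = -15)
√(p(O(w), -4) + (-88 - 69)) = √(√((-15)² + (-4)²) + (-88 - 69)) = √(√(225 + 16) - 157) = √(√241 - 157) = √(-157 + √241)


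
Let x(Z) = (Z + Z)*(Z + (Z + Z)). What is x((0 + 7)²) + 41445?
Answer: 55851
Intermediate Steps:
x(Z) = 6*Z² (x(Z) = (2*Z)*(Z + 2*Z) = (2*Z)*(3*Z) = 6*Z²)
x((0 + 7)²) + 41445 = 6*((0 + 7)²)² + 41445 = 6*(7²)² + 41445 = 6*49² + 41445 = 6*2401 + 41445 = 14406 + 41445 = 55851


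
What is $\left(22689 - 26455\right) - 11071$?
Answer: $-14837$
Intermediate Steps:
$\left(22689 - 26455\right) - 11071 = -3766 - 11071 = -14837$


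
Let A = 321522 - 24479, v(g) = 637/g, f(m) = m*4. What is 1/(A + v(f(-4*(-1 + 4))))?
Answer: 48/14257427 ≈ 3.3667e-6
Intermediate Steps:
f(m) = 4*m
A = 297043
1/(A + v(f(-4*(-1 + 4)))) = 1/(297043 + 637/((4*(-4*(-1 + 4))))) = 1/(297043 + 637/((4*(-4*3)))) = 1/(297043 + 637/((4*(-12)))) = 1/(297043 + 637/(-48)) = 1/(297043 + 637*(-1/48)) = 1/(297043 - 637/48) = 1/(14257427/48) = 48/14257427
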